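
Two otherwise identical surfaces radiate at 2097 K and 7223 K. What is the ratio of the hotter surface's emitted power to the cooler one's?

P ∝ T⁴, so the ratio is (7223/2097)⁴ = (3.444)⁴ = 141.

ratio ≈ 141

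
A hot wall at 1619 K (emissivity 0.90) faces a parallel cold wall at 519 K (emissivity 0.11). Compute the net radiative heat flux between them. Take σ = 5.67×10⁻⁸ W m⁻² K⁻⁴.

For two large parallel gray plates, q = σ(T₁⁴ − T₂⁴) / (1/ε₁ + 1/ε₂ − 1).
1/ε₁ + 1/ε₂ − 1 = 1/0.90 + 1/0.11 − 1 = 9.202.
T₁⁴ − T₂⁴ = 6.87×10^12 − 7.26×10^10 = 6.80×10^12 K⁴.
q = 5.67×10⁻⁸ × 6.80×10^12 / 9.202 = 41900 W/m².

q ≈ 41900 W/m²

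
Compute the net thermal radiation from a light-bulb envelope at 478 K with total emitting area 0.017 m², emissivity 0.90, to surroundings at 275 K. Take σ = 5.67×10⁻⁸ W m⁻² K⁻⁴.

Q ≈ 40.3 W

Q = εσA(T⁴ − T_s⁴). T⁴ − T_s⁴ = (478)⁴ − (275)⁴ = 5.22×10^10 − 5.72×10^9 = 4.65×10^10 K⁴.
Q = 0.90 × 5.67×10⁻⁸ × 0.0170 × 4.65×10^10 = 40.3 W.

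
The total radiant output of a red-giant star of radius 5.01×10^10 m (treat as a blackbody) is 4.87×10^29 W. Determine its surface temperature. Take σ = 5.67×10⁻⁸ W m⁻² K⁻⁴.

A = 4πr² = 4π × (5.01×10^10)² = 3.15×10^22 m².
From P = σAT⁴, T = (P / σA)^(1/4) = (4.87×10^29 / (5.67×10⁻⁸ × 3.15×10^22))^(1/4).
T = (2.72×10^14)^(1/4) = 4060 K.

T ≈ 4060 K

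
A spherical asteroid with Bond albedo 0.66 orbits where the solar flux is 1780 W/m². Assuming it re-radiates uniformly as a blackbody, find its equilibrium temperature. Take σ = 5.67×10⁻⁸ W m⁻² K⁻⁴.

T ≈ 227 K

Power absorbed = (1−a)S·πR²; power emitted = 4πR²σT⁴. Equating and cancelling πR²:
T = ((1−a)S / 4σ)^(1/4) = (605 / (4 × 5.67×10⁻⁸))^(1/4) = (2.67×10^9)^(1/4).
T = 227 K.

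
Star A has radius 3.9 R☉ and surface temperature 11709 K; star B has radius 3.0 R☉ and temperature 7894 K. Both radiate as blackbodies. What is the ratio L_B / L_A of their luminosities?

L = 4πR²σT⁴ ∝ R²T⁴, so L_B/L_A = (3.0/3.9)² × (7894/11709)⁴ = 0.592 × 0.207 = 0.122.

L_B/L_A ≈ 0.122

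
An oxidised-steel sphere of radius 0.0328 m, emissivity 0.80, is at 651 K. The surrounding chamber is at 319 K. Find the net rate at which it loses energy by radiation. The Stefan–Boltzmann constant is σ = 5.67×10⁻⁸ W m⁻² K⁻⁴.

A = 4πr² = 4π × (0.0328)² = 0.0135 m².
Q = εσA(T⁴ − T_s⁴). T⁴ − T_s⁴ = (651)⁴ − (319)⁴ = 1.80×10^11 − 1.04×10^10 = 1.69×10^11 K⁴.
Q = 0.80 × 5.67×10⁻⁸ × 0.0135 × 1.69×10^11 = 104 W.

Q ≈ 104 W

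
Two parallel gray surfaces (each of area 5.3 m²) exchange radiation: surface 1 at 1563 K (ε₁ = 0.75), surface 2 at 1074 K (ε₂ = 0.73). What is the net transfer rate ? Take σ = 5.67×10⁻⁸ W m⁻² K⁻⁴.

Q ≈ 8.18×10^5 W

For two large parallel gray plates, q = σ(T₁⁴ − T₂⁴) / (1/ε₁ + 1/ε₂ − 1).
1/ε₁ + 1/ε₂ − 1 = 1/0.75 + 1/0.73 − 1 = 1.703.
T₁⁴ − T₂⁴ = 5.97×10^12 − 1.33×10^12 = 4.64×10^12 K⁴.
q = 5.67×10⁻⁸ × 4.64×10^12 / 1.703 = 1.54×10^5 W/m².
Q = q·A = 1.54×10^5 × 5.3 = 8.18×10^5 W.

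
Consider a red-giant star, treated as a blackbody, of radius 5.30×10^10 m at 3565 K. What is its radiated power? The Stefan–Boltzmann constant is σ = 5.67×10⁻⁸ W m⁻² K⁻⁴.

A = 4πr² = 4π × (5.30×10^10)² = 3.53×10^22 m².
P = σAT⁴ = 5.67×10⁻⁸ × 3.53×10^22 × (3565)⁴ = 5.67×10⁻⁸ × 3.53×10^22 × 1.62×10^14.
P = 3.23×10^29 W.

P ≈ 3.23×10^29 W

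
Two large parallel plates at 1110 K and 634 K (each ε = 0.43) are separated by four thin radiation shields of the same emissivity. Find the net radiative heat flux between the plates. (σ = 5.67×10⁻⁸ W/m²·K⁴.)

q ≈ 4210 W/m²

Each of the 5 gaps contributes resistance (2/ε − 1) = 2/0.43 − 1 = 3.651; total = 18.26.
q = σ(T₁⁴ − T₂⁴) / 18.26 = 5.67×10⁻⁸ × 1.36×10^12 / 18.26 = 4210 W/m².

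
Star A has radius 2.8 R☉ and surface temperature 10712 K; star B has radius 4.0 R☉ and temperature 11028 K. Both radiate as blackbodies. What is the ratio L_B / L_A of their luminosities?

L = 4πR²σT⁴ ∝ R²T⁴, so L_B/L_A = (4.0/2.8)² × (11028/10712)⁴ = 2.04 × 1.12 = 2.29.

L_B/L_A ≈ 2.29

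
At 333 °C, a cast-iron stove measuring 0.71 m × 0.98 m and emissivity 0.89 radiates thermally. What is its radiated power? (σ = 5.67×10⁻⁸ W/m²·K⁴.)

A = 0.71 × 0.98 = 0.696 m².
333 °C = 606 K.
Stefan–Boltzmann: P = εσAT⁴ = 0.89 × 5.67×10⁻⁸ × 0.696 × (606)⁴ = 0.89 × 5.67×10⁻⁸ × 0.696 × 1.35×10^11.
P = 4740 W.

P ≈ 4740 W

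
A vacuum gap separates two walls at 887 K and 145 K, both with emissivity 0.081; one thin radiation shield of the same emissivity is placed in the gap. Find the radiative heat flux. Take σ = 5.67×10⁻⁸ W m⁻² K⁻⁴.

Each of the 2 gaps contributes resistance (2/ε − 1) = 2/0.081 − 1 = 23.69; total = 47.38.
q = σ(T₁⁴ − T₂⁴) / 47.38 = 5.67×10⁻⁸ × 6.19×10^11 / 47.38 = 740 W/m².

q ≈ 740 W/m²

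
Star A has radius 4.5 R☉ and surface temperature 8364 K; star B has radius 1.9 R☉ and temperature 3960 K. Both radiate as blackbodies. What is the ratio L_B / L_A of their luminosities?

L = 4πR²σT⁴ ∝ R²T⁴, so L_B/L_A = (1.9/4.5)² × (3960/8364)⁴ = 0.178 × 0.0502 = 8.96×10^-3.

L_B/L_A ≈ 8.96×10^-3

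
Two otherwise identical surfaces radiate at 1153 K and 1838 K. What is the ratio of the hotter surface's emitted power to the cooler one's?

P ∝ T⁴, so the ratio is (1838/1153)⁴ = (1.594)⁴ = 6.46.

ratio ≈ 6.46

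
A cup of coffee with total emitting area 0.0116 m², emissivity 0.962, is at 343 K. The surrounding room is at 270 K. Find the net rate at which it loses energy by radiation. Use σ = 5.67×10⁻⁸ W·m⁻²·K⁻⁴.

Q = εσA(T⁴ − T_s⁴). T⁴ − T_s⁴ = (343)⁴ − (270)⁴ = 1.38×10^10 − 5.31×10^9 = 8.53×10^9 K⁴.
Q = 0.962 × 5.67×10⁻⁸ × 0.0116 × 8.53×10^9 = 5.40 W.

Q ≈ 5.40 W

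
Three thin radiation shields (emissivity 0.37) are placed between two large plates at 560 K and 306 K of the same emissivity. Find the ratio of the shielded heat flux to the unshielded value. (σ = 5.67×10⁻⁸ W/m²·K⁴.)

ratio ≈ 0.250

With N identical shields there are N+1 = 4 gaps in series, each with the same radiative resistance, so the flux falls to 1/(N+1) of its unshielded value.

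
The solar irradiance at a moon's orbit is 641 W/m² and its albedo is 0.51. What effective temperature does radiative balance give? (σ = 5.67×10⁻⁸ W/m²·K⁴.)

Power absorbed = (1−a)S·πR²; power emitted = 4πR²σT⁴. Equating and cancelling πR²:
T = ((1−a)S / 4σ)^(1/4) = (314 / (4 × 5.67×10⁻⁸))^(1/4) = (1.38×10^9)^(1/4).
T = 193 K.

T ≈ 193 K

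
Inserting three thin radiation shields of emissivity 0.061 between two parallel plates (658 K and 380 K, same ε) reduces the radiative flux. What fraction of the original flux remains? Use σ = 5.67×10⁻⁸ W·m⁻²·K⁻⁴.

ratio ≈ 0.250

With N identical shields there are N+1 = 4 gaps in series, each with the same radiative resistance, so the flux falls to 1/(N+1) of its unshielded value.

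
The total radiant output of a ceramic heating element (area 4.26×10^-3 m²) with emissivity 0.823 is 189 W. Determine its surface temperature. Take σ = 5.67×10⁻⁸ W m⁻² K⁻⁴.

T ≈ 987 K

From P = εσAT⁴, T = (P / εσA)^(1/4) = (189 / (0.823 × 5.67×10⁻⁸ × 4.26×10^-3))^(1/4).
T = (9.51×10^11)^(1/4) = 987 K.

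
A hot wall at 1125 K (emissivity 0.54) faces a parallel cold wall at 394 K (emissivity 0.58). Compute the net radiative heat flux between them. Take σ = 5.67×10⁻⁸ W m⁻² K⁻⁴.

For two large parallel gray plates, q = σ(T₁⁴ − T₂⁴) / (1/ε₁ + 1/ε₂ − 1).
1/ε₁ + 1/ε₂ − 1 = 1/0.54 + 1/0.58 − 1 = 2.576.
T₁⁴ − T₂⁴ = 1.60×10^12 − 2.41×10^10 = 1.58×10^12 K⁴.
q = 5.67×10⁻⁸ × 1.58×10^12 / 2.576 = 34700 W/m².

q ≈ 34700 W/m²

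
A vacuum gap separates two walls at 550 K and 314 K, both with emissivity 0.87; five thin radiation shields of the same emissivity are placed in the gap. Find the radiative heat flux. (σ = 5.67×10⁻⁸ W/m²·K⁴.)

Each of the 6 gaps contributes resistance (2/ε − 1) = 2/0.87 − 1 = 1.299; total = 7.793.
q = σ(T₁⁴ − T₂⁴) / 7.793 = 5.67×10⁻⁸ × 8.18×10^10 / 7.793 = 595 W/m².

q ≈ 595 W/m²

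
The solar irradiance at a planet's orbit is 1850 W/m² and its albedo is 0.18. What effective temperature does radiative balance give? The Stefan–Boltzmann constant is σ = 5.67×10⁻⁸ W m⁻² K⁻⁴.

T ≈ 286 K

Power absorbed = (1−a)S·πR²; power emitted = 4πR²σT⁴. Equating and cancelling πR²:
T = ((1−a)S / 4σ)^(1/4) = (1520 / (4 × 5.67×10⁻⁸))^(1/4) = (6.69×10^9)^(1/4).
T = 286 K.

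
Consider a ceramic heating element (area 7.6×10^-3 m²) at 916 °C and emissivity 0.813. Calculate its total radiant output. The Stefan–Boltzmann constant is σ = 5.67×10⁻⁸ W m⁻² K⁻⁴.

P ≈ 700 W

916 °C = 1189 K.
P = εσAT⁴ = 0.813 × 5.67×10⁻⁸ × 7.60×10^-3 × (1189)⁴ = 0.813 × 5.67×10⁻⁸ × 7.60×10^-3 × 2.00×10^12.
P = 700 W.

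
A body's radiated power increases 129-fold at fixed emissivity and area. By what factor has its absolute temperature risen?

factor ≈ 3.37

P ∝ T⁴ ⇒ T ∝ P^(1/4), so T scales by (129)^(1/4) = 3.37.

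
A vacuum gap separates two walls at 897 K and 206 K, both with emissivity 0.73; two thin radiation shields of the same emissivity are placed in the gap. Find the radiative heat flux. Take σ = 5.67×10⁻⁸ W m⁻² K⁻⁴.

Each of the 3 gaps contributes resistance (2/ε − 1) = 2/0.73 − 1 = 1.740; total = 5.219.
q = σ(T₁⁴ − T₂⁴) / 5.219 = 5.67×10⁻⁸ × 6.46×10^11 / 5.219 = 7010 W/m².

q ≈ 7010 W/m²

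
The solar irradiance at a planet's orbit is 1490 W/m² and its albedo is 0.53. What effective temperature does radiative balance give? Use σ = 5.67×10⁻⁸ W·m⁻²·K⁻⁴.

Power absorbed = (1−a)S·πR²; power emitted = 4πR²σT⁴. Equating and cancelling πR²:
T = ((1−a)S / 4σ)^(1/4) = (700 / (4 × 5.67×10⁻⁸))^(1/4) = (3.09×10^9)^(1/4).
T = 236 K.

T ≈ 236 K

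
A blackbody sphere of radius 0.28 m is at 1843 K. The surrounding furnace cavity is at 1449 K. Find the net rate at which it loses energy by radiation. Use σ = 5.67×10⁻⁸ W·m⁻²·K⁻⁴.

Q ≈ 3.98×10^5 W

A = 4πr² = 4π × (0.28)² = 0.985 m².
Q = σA(T⁴ − T_s⁴). T⁴ − T_s⁴ = (1843)⁴ − (1449)⁴ = 1.15×10^13 − 4.41×10^12 = 7.13×10^12 K⁴.
Q = 5.67×10⁻⁸ × 0.985 × 7.13×10^12 = 3.98×10^5 W.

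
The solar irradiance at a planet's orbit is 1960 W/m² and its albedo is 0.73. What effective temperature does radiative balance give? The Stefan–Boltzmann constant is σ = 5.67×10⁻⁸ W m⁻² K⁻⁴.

T ≈ 220 K

Power absorbed = (1−a)S·πR²; power emitted = 4πR²σT⁴. Equating and cancelling πR²:
T = ((1−a)S / 4σ)^(1/4) = (529 / (4 × 5.67×10⁻⁸))^(1/4) = (2.33×10^9)^(1/4).
T = 220 K.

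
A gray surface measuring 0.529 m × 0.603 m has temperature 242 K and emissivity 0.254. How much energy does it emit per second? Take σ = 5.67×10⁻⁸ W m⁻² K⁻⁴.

A = 0.529 × 0.603 = 0.319 m².
Stefan–Boltzmann: P = εσAT⁴ = 0.254 × 5.67×10⁻⁸ × 0.319 × (242)⁴ = 0.254 × 5.67×10⁻⁸ × 0.319 × 3.43×10^9.
P = 15.8 W.

P ≈ 15.8 W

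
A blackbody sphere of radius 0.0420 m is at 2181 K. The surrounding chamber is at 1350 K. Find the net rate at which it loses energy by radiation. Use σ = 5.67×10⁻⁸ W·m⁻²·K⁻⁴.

A = 4πr² = 4π × (0.0420)² = 0.0222 m².
Q = σA(T⁴ − T_s⁴). T⁴ − T_s⁴ = (2181)⁴ − (1350)⁴ = 2.26×10^13 − 3.32×10^12 = 1.93×10^13 K⁴.
Q = 5.67×10⁻⁸ × 0.0222 × 1.93×10^13 = 24300 W.

Q ≈ 24300 W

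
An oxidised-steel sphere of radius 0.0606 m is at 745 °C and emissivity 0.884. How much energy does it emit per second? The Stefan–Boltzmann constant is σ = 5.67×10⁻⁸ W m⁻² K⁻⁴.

P ≈ 2480 W

A = 4πr² = 4π × (0.0606)² = 0.0461 m².
745 °C = 1018 K.
P = εσAT⁴ = 0.884 × 5.67×10⁻⁸ × 0.0461 × (1018)⁴ = 0.884 × 5.67×10⁻⁸ × 0.0461 × 1.07×10^12.
P = 2480 W.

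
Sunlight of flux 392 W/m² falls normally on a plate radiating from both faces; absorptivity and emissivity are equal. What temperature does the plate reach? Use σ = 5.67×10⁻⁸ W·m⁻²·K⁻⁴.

T ≈ 242 K

Absorbed flux αS = emitted flux 2εσT⁴ per unit area; with α = ε this gives T = (S/2σ)^(1/4).
T = (392 / (2 × 5.67×10⁻⁸))^(1/4) = (3.46×10^9)^(1/4).
T = 242 K.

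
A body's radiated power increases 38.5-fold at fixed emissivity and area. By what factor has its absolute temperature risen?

P ∝ T⁴ ⇒ T ∝ P^(1/4), so T scales by (38.5)^(1/4) = 2.49.

factor ≈ 2.49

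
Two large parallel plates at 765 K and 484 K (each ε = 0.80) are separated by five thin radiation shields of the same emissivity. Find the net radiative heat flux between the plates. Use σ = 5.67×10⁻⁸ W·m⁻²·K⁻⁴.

q ≈ 1810 W/m²

Each of the 6 gaps contributes resistance (2/ε − 1) = 2/0.80 − 1 = 1.500; total = 9.000.
q = σ(T₁⁴ − T₂⁴) / 9.000 = 5.67×10⁻⁸ × 2.88×10^11 / 9.000 = 1810 W/m².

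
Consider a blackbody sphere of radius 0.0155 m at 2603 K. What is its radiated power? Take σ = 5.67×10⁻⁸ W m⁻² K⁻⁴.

P ≈ 7860 W

A = 4πr² = 4π × (0.0155)² = 3.02×10^-3 m².
P = σAT⁴ = 5.67×10⁻⁸ × 3.02×10^-3 × (2603)⁴ = 5.67×10⁻⁸ × 3.02×10^-3 × 4.59×10^13.
P = 7860 W.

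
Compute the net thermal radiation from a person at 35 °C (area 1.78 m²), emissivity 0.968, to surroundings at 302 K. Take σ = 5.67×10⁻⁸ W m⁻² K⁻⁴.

Convert: 35 °C = 308 K.
Q = εσA(T⁴ − T_s⁴). T⁴ − T_s⁴ = (308)⁴ − (302)⁴ = 9.00×10^9 − 8.32×10^9 = 6.81×10^8 K⁴.
Q = 0.968 × 5.67×10⁻⁸ × 1.78 × 6.81×10^8 = 66.5 W.

Q ≈ 66.5 W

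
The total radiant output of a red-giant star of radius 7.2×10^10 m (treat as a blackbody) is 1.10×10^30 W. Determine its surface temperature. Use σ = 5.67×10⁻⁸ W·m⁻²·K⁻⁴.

T ≈ 4150 K

A = 4πr² = 4π × (7.2×10^10)² = 6.51×10^22 m².
From P = σAT⁴, T = (P / σA)^(1/4) = (1.10×10^30 / (5.67×10⁻⁸ × 6.51×10^22))^(1/4).
T = (2.98×10^14)^(1/4) = 4150 K.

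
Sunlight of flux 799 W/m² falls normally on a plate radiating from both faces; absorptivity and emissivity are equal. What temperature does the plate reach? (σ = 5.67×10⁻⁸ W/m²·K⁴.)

T ≈ 290 K

Absorbed flux αS = emitted flux 2εσT⁴ per unit area; with α = ε this gives T = (S/2σ)^(1/4).
T = (799 / (2 × 5.67×10⁻⁸))^(1/4) = (7.05×10^9)^(1/4).
T = 290 K.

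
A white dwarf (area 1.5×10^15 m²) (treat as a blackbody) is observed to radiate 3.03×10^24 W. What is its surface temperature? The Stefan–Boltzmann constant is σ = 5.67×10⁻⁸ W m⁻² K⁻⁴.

From P = σAT⁴, T = (P / σA)^(1/4) = (3.03×10^24 / (5.67×10⁻⁸ × 1.50×10^15))^(1/4).
T = (3.56×10^16)^(1/4) = 13700 K.

T ≈ 13700 K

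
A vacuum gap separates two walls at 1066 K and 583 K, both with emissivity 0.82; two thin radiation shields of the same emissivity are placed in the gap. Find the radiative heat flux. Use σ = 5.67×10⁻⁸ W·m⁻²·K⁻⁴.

q ≈ 15400 W/m²

Each of the 3 gaps contributes resistance (2/ε − 1) = 2/0.82 − 1 = 1.439; total = 4.317.
q = σ(T₁⁴ − T₂⁴) / 4.317 = 5.67×10⁻⁸ × 1.18×10^12 / 4.317 = 15400 W/m².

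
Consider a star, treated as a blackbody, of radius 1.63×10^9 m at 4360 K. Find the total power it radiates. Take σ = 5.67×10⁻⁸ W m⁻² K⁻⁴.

A = 4πr² = 4π × (1.63×10^9)² = 3.34×10^19 m².
P = σAT⁴ = 5.67×10⁻⁸ × 3.34×10^19 × (4360)⁴ = 5.67×10⁻⁸ × 3.34×10^19 × 3.61×10^14.
P = 6.84×10^26 W.

P ≈ 6.84×10^26 W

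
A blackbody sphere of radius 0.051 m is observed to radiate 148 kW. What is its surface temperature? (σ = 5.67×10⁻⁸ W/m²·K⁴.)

T ≈ 2990 K

A = 4πr² = 4π × (0.051)² = 0.0327 m².
From P = σAT⁴, T = (P / σA)^(1/4) = (1.48×10^5 / (5.67×10⁻⁸ × 0.0327))^(1/4).
T = (7.99×10^13)^(1/4) = 2990 K.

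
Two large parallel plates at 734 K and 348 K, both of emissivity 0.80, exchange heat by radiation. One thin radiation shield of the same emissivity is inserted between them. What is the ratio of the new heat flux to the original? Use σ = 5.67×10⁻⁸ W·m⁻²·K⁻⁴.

ratio ≈ 0.500

With N identical shields there are N+1 = 2 gaps in series, each with the same radiative resistance, so the flux falls to 1/(N+1) of its unshielded value.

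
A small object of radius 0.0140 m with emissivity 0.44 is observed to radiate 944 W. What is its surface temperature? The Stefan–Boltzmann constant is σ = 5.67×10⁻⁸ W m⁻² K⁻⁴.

A = 4πr² = 4π × (0.0140)² = 2.46×10^-3 m².
From P = εσAT⁴, T = (P / εσA)^(1/4) = (944 / (0.44 × 5.67×10⁻⁸ × 2.46×10^-3))^(1/4).
T = (1.54×10^13)^(1/4) = 1980 K.

T ≈ 1980 K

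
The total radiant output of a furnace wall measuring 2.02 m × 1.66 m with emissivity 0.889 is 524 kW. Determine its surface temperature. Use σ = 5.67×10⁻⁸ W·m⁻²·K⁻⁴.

A = 2.02 × 1.66 = 3.35 m².
From P = εσAT⁴, T = (P / εσA)^(1/4) = (5.24×10^5 / (0.889 × 5.67×10⁻⁸ × 3.35))^(1/4).
T = (3.10×10^12)^(1/4) = 1330 K.

T ≈ 1330 K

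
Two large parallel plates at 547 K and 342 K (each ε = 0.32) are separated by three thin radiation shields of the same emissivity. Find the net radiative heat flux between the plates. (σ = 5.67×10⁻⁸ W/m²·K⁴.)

Each of the 4 gaps contributes resistance (2/ε − 1) = 2/0.32 − 1 = 5.250; total = 21.00.
q = σ(T₁⁴ − T₂⁴) / 21.00 = 5.67×10⁻⁸ × 7.58×10^10 / 21.00 = 205 W/m².

q ≈ 205 W/m²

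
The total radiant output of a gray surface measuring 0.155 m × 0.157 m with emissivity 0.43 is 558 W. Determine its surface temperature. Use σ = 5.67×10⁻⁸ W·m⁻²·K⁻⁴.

T ≈ 985 K

A = 0.155 × 0.157 = 0.0243 m².
From P = εσAT⁴, T = (P / εσA)^(1/4) = (558 / (0.43 × 5.67×10⁻⁸ × 0.0243))^(1/4).
T = (9.40×10^11)^(1/4) = 985 K.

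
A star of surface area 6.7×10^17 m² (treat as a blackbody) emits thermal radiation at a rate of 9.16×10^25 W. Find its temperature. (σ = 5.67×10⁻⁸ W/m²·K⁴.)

From P = σAT⁴, T = (P / σA)^(1/4) = (9.16×10^25 / (5.67×10⁻⁸ × 6.70×10^17))^(1/4).
T = (2.41×10^15)^(1/4) = 7010 K.

T ≈ 7010 K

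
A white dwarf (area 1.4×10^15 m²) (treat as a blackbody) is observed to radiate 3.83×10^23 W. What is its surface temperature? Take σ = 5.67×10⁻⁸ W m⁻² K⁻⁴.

From P = σAT⁴, T = (P / σA)^(1/4) = (3.83×10^23 / (5.67×10⁻⁸ × 1.40×10^15))^(1/4).
T = (4.82×10^15)^(1/4) = 8330 K.

T ≈ 8330 K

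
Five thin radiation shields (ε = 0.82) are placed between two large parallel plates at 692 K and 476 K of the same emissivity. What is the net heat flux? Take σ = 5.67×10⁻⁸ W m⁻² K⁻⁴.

Each of the 6 gaps contributes resistance (2/ε − 1) = 2/0.82 − 1 = 1.439; total = 8.634.
q = σ(T₁⁴ − T₂⁴) / 8.634 = 5.67×10⁻⁸ × 1.78×10^11 / 8.634 = 1170 W/m².

q ≈ 1170 W/m²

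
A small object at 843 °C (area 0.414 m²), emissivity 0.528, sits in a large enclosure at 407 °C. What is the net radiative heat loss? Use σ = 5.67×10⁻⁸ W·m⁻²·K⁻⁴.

Convert: 843 °C = 1116 K; 407 °C = 680 K.
Q = εσA(T⁴ − T_s⁴). T⁴ − T_s⁴ = (1116)⁴ − (680)⁴ = 1.55×10^12 − 2.14×10^11 = 1.34×10^12 K⁴.
Q = 0.528 × 5.67×10⁻⁸ × 0.414 × 1.34×10^12 = 16600 W.

Q ≈ 16600 W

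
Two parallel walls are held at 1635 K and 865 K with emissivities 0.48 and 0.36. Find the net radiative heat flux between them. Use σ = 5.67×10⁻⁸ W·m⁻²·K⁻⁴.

For two large parallel gray plates, q = σ(T₁⁴ − T₂⁴) / (1/ε₁ + 1/ε₂ − 1).
1/ε₁ + 1/ε₂ − 1 = 1/0.48 + 1/0.36 − 1 = 3.861.
T₁⁴ − T₂⁴ = 7.15×10^12 − 5.60×10^11 = 6.59×10^12 K⁴.
q = 5.67×10⁻⁸ × 6.59×10^12 / 3.861 = 96700 W/m².

q ≈ 96700 W/m²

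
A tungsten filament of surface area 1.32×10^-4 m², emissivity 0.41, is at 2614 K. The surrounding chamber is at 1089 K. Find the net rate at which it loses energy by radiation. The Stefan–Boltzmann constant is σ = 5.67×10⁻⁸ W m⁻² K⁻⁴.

Q ≈ 139 W

Q = εσA(T⁴ − T_s⁴). T⁴ − T_s⁴ = (2614)⁴ − (1089)⁴ = 4.67×10^13 − 1.41×10^12 = 4.53×10^13 K⁴.
Q = 0.41 × 5.67×10⁻⁸ × 1.32×10^-4 × 4.53×10^13 = 139 W.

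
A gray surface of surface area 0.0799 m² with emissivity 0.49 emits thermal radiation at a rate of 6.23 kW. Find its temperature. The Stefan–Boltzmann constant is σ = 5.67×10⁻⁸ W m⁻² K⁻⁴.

T ≈ 1290 K

From P = εσAT⁴, T = (P / εσA)^(1/4) = (6230 / (0.49 × 5.67×10⁻⁸ × 0.0799))^(1/4).
T = (2.81×10^12)^(1/4) = 1290 K.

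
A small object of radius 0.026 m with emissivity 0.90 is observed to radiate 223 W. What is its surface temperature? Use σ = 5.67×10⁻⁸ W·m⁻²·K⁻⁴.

A = 4πr² = 4π × (0.026)² = 8.49×10^-3 m².
From P = εσAT⁴, T = (P / εσA)^(1/4) = (223 / (0.90 × 5.67×10⁻⁸ × 8.49×10^-3))^(1/4).
T = (5.14×10^11)^(1/4) = 847 K.

T ≈ 847 K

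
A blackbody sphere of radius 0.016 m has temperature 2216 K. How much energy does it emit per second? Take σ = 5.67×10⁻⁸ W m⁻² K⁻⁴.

A = 4πr² = 4π × (0.016)² = 3.22×10^-3 m².
P = σAT⁴ = 5.67×10⁻⁸ × 3.22×10^-3 × (2216)⁴ = 5.67×10⁻⁸ × 3.22×10^-3 × 2.41×10^13.
P = 4400 W.

P ≈ 4400 W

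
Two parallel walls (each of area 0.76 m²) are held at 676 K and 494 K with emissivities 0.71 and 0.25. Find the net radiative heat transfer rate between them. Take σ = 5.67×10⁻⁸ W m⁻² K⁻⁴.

For two large parallel gray plates, q = σ(T₁⁴ − T₂⁴) / (1/ε₁ + 1/ε₂ − 1).
1/ε₁ + 1/ε₂ − 1 = 1/0.71 + 1/0.25 − 1 = 4.408.
T₁⁴ − T₂⁴ = 2.09×10^11 − 5.96×10^10 = 1.49×10^11 K⁴.
q = 5.67×10⁻⁸ × 1.49×10^11 / 4.408 = 1920 W/m².
Q = q·A = 1920 × 0.76 = 1460 W.

Q ≈ 1460 W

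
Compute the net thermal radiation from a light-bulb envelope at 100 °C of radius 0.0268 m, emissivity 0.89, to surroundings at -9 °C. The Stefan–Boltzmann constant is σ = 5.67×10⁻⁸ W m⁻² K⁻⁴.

Q ≈ 6.60 W

A = 4πr² = 4π × (0.0268)² = 9.03×10^-3 m².
Convert: 100 °C = 373 K; -9 °C = 264 K.
Q = εσA(T⁴ − T_s⁴). T⁴ − T_s⁴ = (373)⁴ − (264)⁴ = 1.94×10^10 − 4.86×10^9 = 1.45×10^10 K⁴.
Q = 0.89 × 5.67×10⁻⁸ × 9.03×10^-3 × 1.45×10^10 = 6.60 W.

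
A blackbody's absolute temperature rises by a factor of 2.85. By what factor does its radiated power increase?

factor ≈ 66.0

P ∝ T⁴, so the power scales as (2.85)⁴ = 66.0.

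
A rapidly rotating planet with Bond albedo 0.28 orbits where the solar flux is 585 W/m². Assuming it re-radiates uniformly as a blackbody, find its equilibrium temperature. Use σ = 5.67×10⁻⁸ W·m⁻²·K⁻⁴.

T ≈ 208 K

Power absorbed = (1−a)S·πR²; power emitted = 4πR²σT⁴. Equating and cancelling πR²:
T = ((1−a)S / 4σ)^(1/4) = (421 / (4 × 5.67×10⁻⁸))^(1/4) = (1.86×10^9)^(1/4).
T = 208 K.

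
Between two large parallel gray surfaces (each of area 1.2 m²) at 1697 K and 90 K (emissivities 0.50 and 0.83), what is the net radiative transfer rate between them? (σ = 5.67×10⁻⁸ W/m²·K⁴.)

For two large parallel gray plates, q = σ(T₁⁴ − T₂⁴) / (1/ε₁ + 1/ε₂ − 1).
1/ε₁ + 1/ε₂ − 1 = 1/0.50 + 1/0.83 − 1 = 2.205.
T₁⁴ − T₂⁴ = 8.29×10^12 − 6.56×10^7 = 8.29×10^12 K⁴.
q = 5.67×10⁻⁸ × 8.29×10^12 / 2.205 = 2.13×10^5 W/m².
Q = q·A = 2.13×10^5 × 1.2 = 2.56×10^5 W.

Q ≈ 2.56×10^5 W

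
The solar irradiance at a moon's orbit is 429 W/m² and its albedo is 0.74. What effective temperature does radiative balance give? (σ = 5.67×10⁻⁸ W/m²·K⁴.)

T ≈ 149 K

Power absorbed = (1−a)S·πR²; power emitted = 4πR²σT⁴. Equating and cancelling πR²:
T = ((1−a)S / 4σ)^(1/4) = (112 / (4 × 5.67×10⁻⁸))^(1/4) = (4.92×10^8)^(1/4).
T = 149 K.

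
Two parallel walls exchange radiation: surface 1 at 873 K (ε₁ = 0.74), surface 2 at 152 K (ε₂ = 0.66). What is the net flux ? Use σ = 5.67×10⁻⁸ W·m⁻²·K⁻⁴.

For two large parallel gray plates, q = σ(T₁⁴ − T₂⁴) / (1/ε₁ + 1/ε₂ − 1).
1/ε₁ + 1/ε₂ − 1 = 1/0.74 + 1/0.66 − 1 = 1.867.
T₁⁴ − T₂⁴ = 5.81×10^11 − 5.34×10^8 = 5.80×10^11 K⁴.
q = 5.67×10⁻⁸ × 5.80×10^11 / 1.867 = 17600 W/m².

q ≈ 17600 W/m²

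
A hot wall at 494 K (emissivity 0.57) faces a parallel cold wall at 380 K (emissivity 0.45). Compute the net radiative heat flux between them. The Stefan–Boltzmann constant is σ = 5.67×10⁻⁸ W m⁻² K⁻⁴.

For two large parallel gray plates, q = σ(T₁⁴ − T₂⁴) / (1/ε₁ + 1/ε₂ − 1).
1/ε₁ + 1/ε₂ − 1 = 1/0.57 + 1/0.45 − 1 = 2.977.
T₁⁴ − T₂⁴ = 5.96×10^10 − 2.09×10^10 = 3.87×10^10 K⁴.
q = 5.67×10⁻⁸ × 3.87×10^10 / 2.977 = 737 W/m².

q ≈ 737 W/m²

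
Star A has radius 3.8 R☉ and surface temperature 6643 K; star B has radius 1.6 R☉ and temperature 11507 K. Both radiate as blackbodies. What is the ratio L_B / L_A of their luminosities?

L_B/L_A ≈ 1.60

L = 4πR²σT⁴ ∝ R²T⁴, so L_B/L_A = (1.6/3.8)² × (11507/6643)⁴ = 0.177 × 9.00 = 1.60.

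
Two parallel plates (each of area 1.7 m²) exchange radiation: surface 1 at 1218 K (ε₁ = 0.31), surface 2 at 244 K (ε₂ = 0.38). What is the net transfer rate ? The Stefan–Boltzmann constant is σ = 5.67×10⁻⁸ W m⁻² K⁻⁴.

Q ≈ 43600 W

For two large parallel gray plates, q = σ(T₁⁴ − T₂⁴) / (1/ε₁ + 1/ε₂ − 1).
1/ε₁ + 1/ε₂ − 1 = 1/0.31 + 1/0.38 − 1 = 4.857.
T₁⁴ − T₂⁴ = 2.20×10^12 − 3.54×10^9 = 2.20×10^12 K⁴.
q = 5.67×10⁻⁸ × 2.20×10^12 / 4.857 = 25600 W/m².
Q = q·A = 25600 × 1.7 = 43600 W.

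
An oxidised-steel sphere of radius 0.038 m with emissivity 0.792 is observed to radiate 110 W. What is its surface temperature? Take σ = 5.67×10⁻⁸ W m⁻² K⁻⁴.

T ≈ 606 K

A = 4πr² = 4π × (0.038)² = 0.0181 m².
From P = εσAT⁴, T = (P / εσA)^(1/4) = (110 / (0.792 × 5.67×10⁻⁸ × 0.0181))^(1/4).
T = (1.35×10^11)^(1/4) = 606 K.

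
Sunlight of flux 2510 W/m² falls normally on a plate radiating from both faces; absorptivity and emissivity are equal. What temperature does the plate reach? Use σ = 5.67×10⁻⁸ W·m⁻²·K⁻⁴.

T ≈ 386 K

Absorbed flux αS = emitted flux 2εσT⁴ per unit area; with α = ε this gives T = (S/2σ)^(1/4).
T = (2510 / (2 × 5.67×10⁻⁸))^(1/4) = (2.21×10^10)^(1/4).
T = 386 K.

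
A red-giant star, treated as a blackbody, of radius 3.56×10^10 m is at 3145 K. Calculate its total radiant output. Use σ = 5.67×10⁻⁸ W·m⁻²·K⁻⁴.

P ≈ 8.83×10^28 W

A = 4πr² = 4π × (3.56×10^10)² = 1.59×10^22 m².
P = σAT⁴ = 5.67×10⁻⁸ × 1.59×10^22 × (3145)⁴ = 5.67×10⁻⁸ × 1.59×10^22 × 9.78×10^13.
P = 8.83×10^28 W.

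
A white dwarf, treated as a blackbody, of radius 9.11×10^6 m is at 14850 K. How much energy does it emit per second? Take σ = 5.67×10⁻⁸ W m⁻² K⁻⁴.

P ≈ 2.88×10^24 W

A = 4πr² = 4π × (9.11×10^6)² = 1.04×10^15 m².
P = σAT⁴ = 5.67×10⁻⁸ × 1.04×10^15 × (14850)⁴ = 5.67×10⁻⁸ × 1.04×10^15 × 4.86×10^16.
P = 2.88×10^24 W.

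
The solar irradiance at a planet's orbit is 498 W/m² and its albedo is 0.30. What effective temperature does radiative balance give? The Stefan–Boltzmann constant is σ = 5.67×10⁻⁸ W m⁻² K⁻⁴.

T ≈ 198 K

Power absorbed = (1−a)S·πR²; power emitted = 4πR²σT⁴. Equating and cancelling πR²:
T = ((1−a)S / 4σ)^(1/4) = (349 / (4 × 5.67×10⁻⁸))^(1/4) = (1.54×10^9)^(1/4).
T = 198 K.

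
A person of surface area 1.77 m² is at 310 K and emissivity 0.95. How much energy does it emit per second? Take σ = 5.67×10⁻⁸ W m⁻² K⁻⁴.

Stefan–Boltzmann: P = εσAT⁴ = 0.95 × 5.67×10⁻⁸ × 1.77 × (310)⁴ = 0.95 × 5.67×10⁻⁸ × 1.77 × 9.24×10^9.
P = 880 W.

P ≈ 880 W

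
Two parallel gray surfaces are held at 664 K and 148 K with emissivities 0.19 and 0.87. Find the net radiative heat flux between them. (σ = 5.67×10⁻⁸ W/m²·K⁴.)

q ≈ 2030 W/m²

For two large parallel gray plates, q = σ(T₁⁴ − T₂⁴) / (1/ε₁ + 1/ε₂ − 1).
1/ε₁ + 1/ε₂ − 1 = 1/0.19 + 1/0.87 − 1 = 5.413.
T₁⁴ − T₂⁴ = 1.94×10^11 − 4.80×10^8 = 1.94×10^11 K⁴.
q = 5.67×10⁻⁸ × 1.94×10^11 / 5.413 = 2030 W/m².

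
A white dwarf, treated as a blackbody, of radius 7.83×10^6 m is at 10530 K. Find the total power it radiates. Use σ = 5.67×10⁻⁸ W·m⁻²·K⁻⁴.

A = 4πr² = 4π × (7.83×10^6)² = 7.70×10^14 m².
P = σAT⁴ = 5.67×10⁻⁸ × 7.70×10^14 × (10530)⁴ = 5.67×10⁻⁸ × 7.70×10^14 × 1.23×10^16.
P = 5.37×10^23 W.

P ≈ 5.37×10^23 W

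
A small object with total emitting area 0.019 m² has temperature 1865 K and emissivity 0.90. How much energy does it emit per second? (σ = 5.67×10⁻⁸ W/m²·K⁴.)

P = εσAT⁴ = 0.90 × 5.67×10⁻⁸ × 0.0190 × (1865)⁴ = 0.90 × 5.67×10⁻⁸ × 0.0190 × 1.21×10^13.
P = 11700 W.

P ≈ 11700 W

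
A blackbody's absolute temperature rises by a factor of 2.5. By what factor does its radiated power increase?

P ∝ T⁴, so the power scales as (2.5)⁴ = 39.1.

factor ≈ 39.1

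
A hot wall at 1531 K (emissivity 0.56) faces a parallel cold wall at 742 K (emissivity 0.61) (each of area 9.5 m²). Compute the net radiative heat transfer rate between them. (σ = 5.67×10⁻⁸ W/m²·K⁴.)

Q ≈ 1.15×10^6 W

For two large parallel gray plates, q = σ(T₁⁴ − T₂⁴) / (1/ε₁ + 1/ε₂ − 1).
1/ε₁ + 1/ε₂ − 1 = 1/0.56 + 1/0.61 − 1 = 2.425.
T₁⁴ − T₂⁴ = 5.49×10^12 − 3.03×10^11 = 5.19×10^12 K⁴.
q = 5.67×10⁻⁸ × 5.19×10^12 / 2.425 = 1.21×10^5 W/m².
Q = q·A = 1.21×10^5 × 9.5 = 1.15×10^6 W.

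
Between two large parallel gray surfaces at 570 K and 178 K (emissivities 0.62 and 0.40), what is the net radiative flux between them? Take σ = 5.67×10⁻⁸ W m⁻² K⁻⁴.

For two large parallel gray plates, q = σ(T₁⁴ − T₂⁴) / (1/ε₁ + 1/ε₂ − 1).
1/ε₁ + 1/ε₂ − 1 = 1/0.62 + 1/0.40 − 1 = 3.113.
T₁⁴ − T₂⁴ = 1.06×10^11 − 1.00×10^9 = 1.05×10^11 K⁴.
q = 5.67×10⁻⁸ × 1.05×10^11 / 3.113 = 1900 W/m².

q ≈ 1900 W/m²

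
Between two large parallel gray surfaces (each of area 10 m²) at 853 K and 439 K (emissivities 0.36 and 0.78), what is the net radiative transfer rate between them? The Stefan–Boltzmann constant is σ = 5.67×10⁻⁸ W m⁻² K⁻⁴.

Q ≈ 91200 W

For two large parallel gray plates, q = σ(T₁⁴ − T₂⁴) / (1/ε₁ + 1/ε₂ − 1).
1/ε₁ + 1/ε₂ − 1 = 1/0.36 + 1/0.78 − 1 = 3.060.
T₁⁴ − T₂⁴ = 5.29×10^11 − 3.71×10^10 = 4.92×10^11 K⁴.
q = 5.67×10⁻⁸ × 4.92×10^11 / 3.060 = 9120 W/m².
Q = q·A = 9120 × 10 = 91200 W.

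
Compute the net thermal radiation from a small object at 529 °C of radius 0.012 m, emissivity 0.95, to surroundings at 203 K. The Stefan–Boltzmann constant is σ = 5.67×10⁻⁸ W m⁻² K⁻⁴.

Q ≈ 40.2 W

A = 4πr² = 4π × (0.012)² = 1.81×10^-3 m².
Convert: 529 °C = 802 K.
Q = εσA(T⁴ − T_s⁴). T⁴ − T_s⁴ = (802)⁴ − (203)⁴ = 4.14×10^11 − 1.70×10^9 = 4.12×10^11 K⁴.
Q = 0.95 × 5.67×10⁻⁸ × 1.81×10^-3 × 4.12×10^11 = 40.2 W.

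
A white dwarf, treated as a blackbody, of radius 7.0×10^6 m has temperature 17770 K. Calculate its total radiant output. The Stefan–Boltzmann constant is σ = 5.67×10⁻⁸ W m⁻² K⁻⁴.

P ≈ 3.48×10^24 W

A = 4πr² = 4π × (7.0×10^6)² = 6.16×10^14 m².
P = σAT⁴ = 5.67×10⁻⁸ × 6.16×10^14 × (17770)⁴ = 5.67×10⁻⁸ × 6.16×10^14 × 9.97×10^16.
P = 3.48×10^24 W.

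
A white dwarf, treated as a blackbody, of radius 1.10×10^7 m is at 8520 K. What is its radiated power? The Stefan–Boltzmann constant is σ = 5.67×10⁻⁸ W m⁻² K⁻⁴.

P ≈ 4.54×10^23 W

A = 4πr² = 4π × (1.10×10^7)² = 1.52×10^15 m².
P = σAT⁴ = 5.67×10⁻⁸ × 1.52×10^15 × (8520)⁴ = 5.67×10⁻⁸ × 1.52×10^15 × 5.27×10^15.
P = 4.54×10^23 W.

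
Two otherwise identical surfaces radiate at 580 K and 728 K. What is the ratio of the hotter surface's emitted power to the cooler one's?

P ∝ T⁴, so the ratio is (728/580)⁴ = (1.255)⁴ = 2.48.

ratio ≈ 2.48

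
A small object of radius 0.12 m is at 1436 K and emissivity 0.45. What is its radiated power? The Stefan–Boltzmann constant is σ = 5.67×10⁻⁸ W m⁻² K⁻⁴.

P ≈ 19600 W

A = 4πr² = 4π × (0.12)² = 0.181 m².
P = εσAT⁴ = 0.45 × 5.67×10⁻⁸ × 0.181 × (1436)⁴ = 0.45 × 5.67×10⁻⁸ × 0.181 × 4.25×10^12.
P = 19600 W.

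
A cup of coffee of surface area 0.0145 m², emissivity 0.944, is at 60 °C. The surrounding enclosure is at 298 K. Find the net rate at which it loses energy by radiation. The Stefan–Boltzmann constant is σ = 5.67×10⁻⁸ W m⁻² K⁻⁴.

Convert: 60 °C = 333 K.
Q = εσA(T⁴ − T_s⁴). T⁴ − T_s⁴ = (333)⁴ − (298)⁴ = 1.23×10^10 − 7.89×10^9 = 4.41×10^9 K⁴.
Q = 0.944 × 5.67×10⁻⁸ × 0.0145 × 4.41×10^9 = 3.42 W.

Q ≈ 3.42 W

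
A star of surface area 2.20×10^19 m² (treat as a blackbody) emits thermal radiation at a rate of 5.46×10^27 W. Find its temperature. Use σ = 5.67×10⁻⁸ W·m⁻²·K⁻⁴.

T ≈ 8130 K

From P = σAT⁴, T = (P / σA)^(1/4) = (5.46×10^27 / (5.67×10⁻⁸ × 2.20×10^19))^(1/4).
T = (4.38×10^15)^(1/4) = 8130 K.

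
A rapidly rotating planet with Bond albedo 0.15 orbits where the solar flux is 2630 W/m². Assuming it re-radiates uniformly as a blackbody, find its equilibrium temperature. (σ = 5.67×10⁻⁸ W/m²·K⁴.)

Power absorbed = (1−a)S·πR²; power emitted = 4πR²σT⁴. Equating and cancelling πR²:
T = ((1−a)S / 4σ)^(1/4) = (2240 / (4 × 5.67×10⁻⁸))^(1/4) = (9.86×10^9)^(1/4).
T = 315 K.

T ≈ 315 K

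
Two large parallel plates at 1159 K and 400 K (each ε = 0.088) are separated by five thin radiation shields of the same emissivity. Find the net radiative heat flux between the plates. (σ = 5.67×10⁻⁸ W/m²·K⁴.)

Each of the 6 gaps contributes resistance (2/ε − 1) = 2/0.088 − 1 = 21.73; total = 130.4.
q = σ(T₁⁴ − T₂⁴) / 130.4 = 5.67×10⁻⁸ × 1.78×10^12 / 130.4 = 774 W/m².

q ≈ 774 W/m²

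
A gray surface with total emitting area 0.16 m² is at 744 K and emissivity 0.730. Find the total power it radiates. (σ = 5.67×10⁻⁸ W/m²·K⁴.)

P = εσAT⁴ = 0.730 × 5.67×10⁻⁸ × 0.160 × (744)⁴ = 0.730 × 5.67×10⁻⁸ × 0.160 × 3.06×10^11.
P = 2030 W.

P ≈ 2030 W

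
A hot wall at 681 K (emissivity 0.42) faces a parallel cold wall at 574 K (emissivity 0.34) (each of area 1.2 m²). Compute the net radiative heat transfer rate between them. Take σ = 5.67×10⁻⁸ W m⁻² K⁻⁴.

For two large parallel gray plates, q = σ(T₁⁴ − T₂⁴) / (1/ε₁ + 1/ε₂ − 1).
1/ε₁ + 1/ε₂ − 1 = 1/0.42 + 1/0.34 − 1 = 4.322.
T₁⁴ − T₂⁴ = 2.15×10^11 − 1.09×10^11 = 1.07×10^11 K⁴.
q = 5.67×10⁻⁸ × 1.07×10^11 / 4.322 = 1400 W/m².
Q = q·A = 1400 × 1.2 = 1680 W.

Q ≈ 1680 W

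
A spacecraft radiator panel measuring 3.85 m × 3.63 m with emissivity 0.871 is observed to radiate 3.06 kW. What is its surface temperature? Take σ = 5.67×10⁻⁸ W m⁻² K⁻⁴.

T ≈ 258 K

A = 3.85 × 3.63 = 14.0 m².
From P = εσAT⁴, T = (P / εσA)^(1/4) = (3060 / (0.871 × 5.67×10⁻⁸ × 14.0))^(1/4).
T = (4.43×10^9)^(1/4) = 258 K.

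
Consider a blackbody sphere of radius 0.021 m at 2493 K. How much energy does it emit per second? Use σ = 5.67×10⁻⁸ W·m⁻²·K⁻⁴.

A = 4πr² = 4π × (0.021)² = 5.54×10^-3 m².
P = σAT⁴ = 5.67×10⁻⁸ × 5.54×10^-3 × (2493)⁴ = 5.67×10⁻⁸ × 5.54×10^-3 × 3.86×10^13.
P = 12100 W.

P ≈ 12100 W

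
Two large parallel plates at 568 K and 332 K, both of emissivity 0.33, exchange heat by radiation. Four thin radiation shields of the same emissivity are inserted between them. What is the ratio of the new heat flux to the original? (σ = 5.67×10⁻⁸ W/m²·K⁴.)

ratio ≈ 0.200

With N identical shields there are N+1 = 5 gaps in series, each with the same radiative resistance, so the flux falls to 1/(N+1) of its unshielded value.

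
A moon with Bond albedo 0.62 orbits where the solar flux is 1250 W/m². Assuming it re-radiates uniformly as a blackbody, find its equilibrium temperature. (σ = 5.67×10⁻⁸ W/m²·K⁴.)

T ≈ 214 K

Power absorbed = (1−a)S·πR²; power emitted = 4πR²σT⁴. Equating and cancelling πR²:
T = ((1−a)S / 4σ)^(1/4) = (475 / (4 × 5.67×10⁻⁸))^(1/4) = (2.09×10^9)^(1/4).
T = 214 K.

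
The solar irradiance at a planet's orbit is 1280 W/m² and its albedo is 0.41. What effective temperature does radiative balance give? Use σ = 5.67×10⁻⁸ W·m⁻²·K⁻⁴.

T ≈ 240 K

Power absorbed = (1−a)S·πR²; power emitted = 4πR²σT⁴. Equating and cancelling πR²:
T = ((1−a)S / 4σ)^(1/4) = (755 / (4 × 5.67×10⁻⁸))^(1/4) = (3.33×10^9)^(1/4).
T = 240 K.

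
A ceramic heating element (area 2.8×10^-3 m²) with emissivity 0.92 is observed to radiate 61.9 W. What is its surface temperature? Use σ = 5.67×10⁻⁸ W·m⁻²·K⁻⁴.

T ≈ 807 K

From P = εσAT⁴, T = (P / εσA)^(1/4) = (61.9 / (0.92 × 5.67×10⁻⁸ × 2.80×10^-3))^(1/4).
T = (4.24×10^11)^(1/4) = 807 K.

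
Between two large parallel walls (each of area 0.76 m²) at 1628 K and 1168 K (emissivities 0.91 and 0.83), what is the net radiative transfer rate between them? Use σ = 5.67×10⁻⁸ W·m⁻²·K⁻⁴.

For two large parallel gray plates, q = σ(T₁⁴ − T₂⁴) / (1/ε₁ + 1/ε₂ − 1).
1/ε₁ + 1/ε₂ − 1 = 1/0.91 + 1/0.83 − 1 = 1.304.
T₁⁴ − T₂⁴ = 7.02×10^12 − 1.86×10^12 = 5.16×10^12 K⁴.
q = 5.67×10⁻⁸ × 5.16×10^12 / 1.304 = 2.25×10^5 W/m².
Q = q·A = 2.25×10^5 × 0.76 = 1.71×10^5 W.

Q ≈ 1.71×10^5 W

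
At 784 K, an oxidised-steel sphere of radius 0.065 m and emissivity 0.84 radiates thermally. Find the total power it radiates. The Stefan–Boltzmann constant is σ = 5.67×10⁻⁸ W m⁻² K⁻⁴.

P ≈ 955 W

A = 4πr² = 4π × (0.065)² = 0.0531 m².
P = εσAT⁴ = 0.84 × 5.67×10⁻⁸ × 0.0531 × (784)⁴ = 0.84 × 5.67×10⁻⁸ × 0.0531 × 3.78×10^11.
P = 955 W.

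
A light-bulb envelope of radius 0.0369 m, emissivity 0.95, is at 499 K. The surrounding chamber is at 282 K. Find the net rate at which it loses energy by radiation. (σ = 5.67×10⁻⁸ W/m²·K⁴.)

A = 4πr² = 4π × (0.0369)² = 0.0171 m².
Q = εσA(T⁴ − T_s⁴). T⁴ − T_s⁴ = (499)⁴ − (282)⁴ = 6.20×10^10 − 6.32×10^9 = 5.57×10^10 K⁴.
Q = 0.95 × 5.67×10⁻⁸ × 0.0171 × 5.57×10^10 = 51.3 W.

Q ≈ 51.3 W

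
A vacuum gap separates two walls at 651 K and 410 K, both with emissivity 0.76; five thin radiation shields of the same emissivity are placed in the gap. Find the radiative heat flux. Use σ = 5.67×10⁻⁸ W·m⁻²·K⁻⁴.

Each of the 6 gaps contributes resistance (2/ε − 1) = 2/0.76 − 1 = 1.632; total = 9.789.
q = σ(T₁⁴ − T₂⁴) / 9.789 = 5.67×10⁻⁸ × 1.51×10^11 / 9.789 = 877 W/m².

q ≈ 877 W/m²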